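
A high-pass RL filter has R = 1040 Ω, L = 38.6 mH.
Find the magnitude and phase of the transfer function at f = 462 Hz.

Step 1 — Angular frequency: ω = 2π·462 = 2903 rad/s.
Step 2 — Transfer function: H(jω) = jωL/(R + jωL).
Step 3 — Numerator jωL = j·112; denominator R + jωL = 1040 + j112.
Step 4 — H = 0.01147 + j0.1065.
Step 5 — Magnitude: |H| = 0.1071 (-19.4 dB); phase: φ = 83.9°.

|H| = 0.1071 (-19.4 dB), φ = 83.9°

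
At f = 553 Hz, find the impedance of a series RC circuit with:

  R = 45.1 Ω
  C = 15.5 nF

Step 1 — Angular frequency: ω = 2π·f = 2π·553 = 3475 rad/s.
Step 2 — Component impedances:
  R: Z = R = 45.1 Ω
  C: Z = 1/(jωC) = -j/(ω·C) = 0 - j1.857e+04 Ω
Step 3 — Series combination: Z_total = R + C = 45.1 - j1.857e+04 Ω = 1.857e+04∠-89.9° Ω.

Z = 45.1 - j1.857e+04 Ω = 1.857e+04∠-89.9° Ω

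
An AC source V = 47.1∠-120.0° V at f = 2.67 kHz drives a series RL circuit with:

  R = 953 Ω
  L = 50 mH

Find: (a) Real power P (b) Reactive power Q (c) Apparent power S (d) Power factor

Step 1 — Angular frequency: ω = 2π·f = 2π·2670 = 1.678e+04 rad/s.
Step 2 — Component impedances:
  R: Z = R = 953 Ω
  L: Z = jωL = j·1.678e+04·0.05 = 0 + j838.8 Ω
Step 3 — Series combination: Z_total = R + L = 953 + j838.8 Ω = 1270∠41.4° Ω.
Step 4 — Source phasor: V = 47.1∠-120.0° V = -23.55 - j40.79 V.
Step 5 — Current: I = V / Z = -0.03515 - j0.01186 A = 0.0371∠-161.4° A.
Step 6 — Complex power: S = V·I* = 1.312 + j1.154 VA.
Step 7 — Real power: P = Re(S) = 1.312 W.
Step 8 — Reactive power: Q = Im(S) = 1.154 VAR.
Step 9 — Apparent power: |S| = 1.747 VA.
Step 10 — Power factor: PF = P/|S| = 0.7506 (lagging).

(a) P = 1.312 W  (b) Q = 1.154 VAR  (c) S = 1.747 VA  (d) PF = 0.7506 (lagging)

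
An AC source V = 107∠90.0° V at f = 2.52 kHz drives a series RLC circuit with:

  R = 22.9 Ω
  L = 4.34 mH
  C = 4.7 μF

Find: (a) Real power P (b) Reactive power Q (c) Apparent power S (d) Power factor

Step 1 — Angular frequency: ω = 2π·f = 2π·2520 = 1.583e+04 rad/s.
Step 2 — Component impedances:
  R: Z = R = 22.9 Ω
  L: Z = jωL = j·1.583e+04·0.00434 = 0 + j68.72 Ω
  C: Z = 1/(jωC) = -j/(ω·C) = 0 - j13.44 Ω
Step 3 — Series combination: Z_total = R + L + C = 22.9 + j55.28 Ω = 59.84∠67.5° Ω.
Step 4 — Source phasor: V = 107∠90.0° V = 0 + j107 V.
Step 5 — Current: I = V / Z = 1.652 + j0.6844 A = 1.788∠22.5° A.
Step 6 — Complex power: S = V·I* = 73.23 + j176.8 VA.
Step 7 — Real power: P = Re(S) = 73.23 W.
Step 8 — Reactive power: Q = Im(S) = 176.8 VAR.
Step 9 — Apparent power: |S| = 191.3 VA.
Step 10 — Power factor: PF = P/|S| = 0.3827 (lagging).

(a) P = 73.23 W  (b) Q = 176.8 VAR  (c) S = 191.3 VA  (d) PF = 0.3827 (lagging)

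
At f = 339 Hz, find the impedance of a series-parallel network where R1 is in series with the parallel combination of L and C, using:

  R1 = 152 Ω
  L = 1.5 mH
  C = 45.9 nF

Step 1 — Angular frequency: ω = 2π·f = 2π·339 = 2130 rad/s.
Step 2 — Component impedances:
  R1: Z = R = 152 Ω
  L: Z = jωL = j·2130·0.0015 = 0 + j3.195 Ω
  C: Z = 1/(jωC) = -j/(ω·C) = 0 - j1.023e+04 Ω
Step 3 — Parallel branch: L || C = 1/(1/L + 1/C) = 0 + j3.196 Ω.
Step 4 — Series with R1: Z_total = R1 + (L || C) = 152 + j3.196 Ω = 152∠1.2° Ω.

Z = 152 + j3.196 Ω = 152∠1.2° Ω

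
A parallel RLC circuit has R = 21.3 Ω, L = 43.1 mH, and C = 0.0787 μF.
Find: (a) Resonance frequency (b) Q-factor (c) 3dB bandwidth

Step 1 — Resonance: ω₀ = 1/√(LC) = 1/√(0.0431·7.87e-08) = 1.717e+04 rad/s.
Step 2 — f₀ = ω₀/(2π) = 2733 Hz.
Step 3 — Parallel Q: Q = R/(ω₀L) = 21.3/(1.717e+04·0.0431) = 0.02878.
Step 4 — Bandwidth: Δω = ω₀/Q = 5.965e+05 rad/s; BW = Δω/(2π) = 9.494e+04 Hz.

(a) f₀ = 2733 Hz  (b) Q = 0.02878  (c) BW = 9.494e+04 Hz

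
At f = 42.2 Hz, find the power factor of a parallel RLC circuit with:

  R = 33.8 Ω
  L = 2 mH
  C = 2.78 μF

Step 1 — Angular frequency: ω = 2π·f = 2π·42.2 = 265.2 rad/s.
Step 2 — Component impedances:
  R: Z = R = 33.8 Ω
  L: Z = jωL = j·265.2·0.002 = 0 + j0.5303 Ω
  C: Z = 1/(jωC) = -j/(ω·C) = 0 - j1357 Ω
Step 3 — Parallel combination: 1/Z_total = 1/R + 1/L + 1/C; Z_total = 0.008325 + j0.5304 Ω = 0.5304∠89.1° Ω.
Step 4 — Power factor: PF = cos(φ) = Re(Z)/|Z| = 0.0083245/0.53044 = 0.01569.
Step 5 — Type: Im(Z) = 0.5304 ⇒ lagging (phase φ = 89.1°).

PF = 0.01569 (lagging, φ = 89.1°)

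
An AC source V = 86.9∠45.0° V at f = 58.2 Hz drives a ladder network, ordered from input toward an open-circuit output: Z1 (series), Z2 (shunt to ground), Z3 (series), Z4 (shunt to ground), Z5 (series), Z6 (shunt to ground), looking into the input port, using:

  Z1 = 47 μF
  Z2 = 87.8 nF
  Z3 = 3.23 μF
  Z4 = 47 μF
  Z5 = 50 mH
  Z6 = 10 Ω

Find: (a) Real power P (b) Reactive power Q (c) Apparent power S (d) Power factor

Step 1 — Angular frequency: ω = 2π·f = 2π·58.2 = 365.7 rad/s.
Step 2 — Component impedances:
  Z1: Z = 1/(jωC) = -j/(ω·C) = 0 - j58.18 Ω
  Z2: Z = 1/(jωC) = -j/(ω·C) = 0 - j3.115e+04 Ω
  Z3: Z = 1/(jωC) = -j/(ω·C) = 0 - j846.6 Ω
  Z4: Z = 1/(jωC) = -j/(ω·C) = 0 - j58.18 Ω
  Z5: Z = jωL = j·365.7·0.05 = 0 + j18.28 Ω
  Z6: Z = R = 10 Ω
Step 3 — Ladder network (open output): work backward from the far end, alternating series and parallel combinations. Z_in = 18.99 - j861.9 Ω = 862.1∠-88.7° Ω.
Step 4 — Source phasor: V = 86.9∠45.0° V = 61.45 + j61.45 V.
Step 5 — Current: I = V / Z = -0.06969 + j0.07283 A = 0.1008∠133.7° A.
Step 6 — Complex power: S = V·I* = 0.1929 - j8.757 VA.
Step 7 — Real power: P = Re(S) = 0.1929 W.
Step 8 — Reactive power: Q = Im(S) = -8.757 VAR.
Step 9 — Apparent power: |S| = 8.76 VA.
Step 10 — Power factor: PF = P/|S| = 0.02203 (leading).

(a) P = 0.1929 W  (b) Q = -8.757 VAR  (c) S = 8.76 VA  (d) PF = 0.02203 (leading)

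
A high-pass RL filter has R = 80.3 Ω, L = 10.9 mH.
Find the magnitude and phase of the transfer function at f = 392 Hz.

Step 1 — Angular frequency: ω = 2π·392 = 2463 rad/s.
Step 2 — Transfer function: H(jω) = jωL/(R + jωL).
Step 3 — Numerator jωL = j·26.85; denominator R + jωL = 80.3 + j26.85.
Step 4 — H = 0.1005 + j0.3007.
Step 5 — Magnitude: |H| = 0.3171 (-10.0 dB); phase: φ = 71.5°.

|H| = 0.3171 (-10.0 dB), φ = 71.5°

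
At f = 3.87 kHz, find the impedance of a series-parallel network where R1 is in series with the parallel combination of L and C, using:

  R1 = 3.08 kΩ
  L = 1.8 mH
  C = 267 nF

Step 1 — Angular frequency: ω = 2π·f = 2π·3870 = 2.432e+04 rad/s.
Step 2 — Component impedances:
  R1: Z = R = 3080 Ω
  L: Z = jωL = j·2.432e+04·0.0018 = 0 + j43.77 Ω
  C: Z = 1/(jωC) = -j/(ω·C) = 0 - j154 Ω
Step 3 — Parallel branch: L || C = 1/(1/L + 1/C) = 0 + j61.14 Ω.
Step 4 — Series with R1: Z_total = R1 + (L || C) = 3080 + j61.14 Ω = 3081∠1.1° Ω.

Z = 3080 + j61.14 Ω = 3081∠1.1° Ω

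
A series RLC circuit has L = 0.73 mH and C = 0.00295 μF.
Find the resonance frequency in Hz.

Step 1 — Resonance condition Im(Z)=0 gives ω₀ = 1/√(LC).
Step 2 — ω₀ = 1/√(0.00073·2.95e-09) = 6.814e+05 rad/s.
Step 3 — f₀ = ω₀/(2π) = 1.085e+05 Hz.

f₀ = 1.085e+05 Hz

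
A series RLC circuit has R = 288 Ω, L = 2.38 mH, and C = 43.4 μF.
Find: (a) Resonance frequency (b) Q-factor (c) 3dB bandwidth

Step 1 — Resonance condition Im(Z)=0 gives ω₀ = 1/√(LC).
Step 2 — ω₀ = 1/√(0.00238·4.34e-05) = 3111 rad/s.
Step 3 — f₀ = ω₀/(2π) = 495.2 Hz.
Step 4 — Series Q: Q = ω₀L/R = 3111·0.00238/288 = 0.02571.
Step 5 — 3dB bandwidth: Δω = ω₀/Q = 1.21e+05 rad/s; BW = Δω/(2π) = 1.926e+04 Hz.

(a) f₀ = 495.2 Hz  (b) Q = 0.02571  (c) BW = 1.926e+04 Hz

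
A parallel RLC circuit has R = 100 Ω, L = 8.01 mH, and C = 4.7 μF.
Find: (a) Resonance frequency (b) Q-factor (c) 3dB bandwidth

Step 1 — Resonance: ω₀ = 1/√(LC) = 1/√(0.00801·4.7e-06) = 5154 rad/s.
Step 2 — f₀ = ω₀/(2π) = 820.3 Hz.
Step 3 — Parallel Q: Q = R/(ω₀L) = 100/(5154·0.00801) = 2.422.
Step 4 — Bandwidth: Δω = ω₀/Q = 2128 rad/s; BW = Δω/(2π) = 338.6 Hz.

(a) f₀ = 820.3 Hz  (b) Q = 2.422  (c) BW = 338.6 Hz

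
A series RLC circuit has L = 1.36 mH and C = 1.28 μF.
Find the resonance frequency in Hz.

Step 1 — Resonance condition Im(Z)=0 gives ω₀ = 1/√(LC).
Step 2 — ω₀ = 1/√(0.00136·1.28e-06) = 2.397e+04 rad/s.
Step 3 — f₀ = ω₀/(2π) = 3815 Hz.

f₀ = 3815 Hz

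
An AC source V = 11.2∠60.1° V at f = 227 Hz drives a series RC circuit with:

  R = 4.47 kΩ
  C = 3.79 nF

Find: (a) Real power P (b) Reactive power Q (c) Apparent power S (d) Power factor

Step 1 — Angular frequency: ω = 2π·f = 2π·227 = 1426 rad/s.
Step 2 — Component impedances:
  R: Z = R = 4470 Ω
  C: Z = 1/(jωC) = -j/(ω·C) = 0 - j1.85e+05 Ω
Step 3 — Series combination: Z_total = R + C = 4470 - j1.85e+05 Ω = 1.85e+05∠-88.6° Ω.
Step 4 — Source phasor: V = 11.2∠60.1° V = 5.583 + j9.709 V.
Step 5 — Current: I = V / Z = -5.172e-05 + j3.143e-05 A = 6.053e-05∠148.7° A.
Step 6 — Complex power: S = V·I* = 1.637e-05 - j0.0006777 VA.
Step 7 — Real power: P = Re(S) = 1.637e-05 W.
Step 8 — Reactive power: Q = Im(S) = -0.0006777 VAR.
Step 9 — Apparent power: |S| = 0.0006779 VA.
Step 10 — Power factor: PF = P/|S| = 0.02416 (leading).

(a) P = 1.637e-05 W  (b) Q = -0.0006777 VAR  (c) S = 0.0006779 VA  (d) PF = 0.02416 (leading)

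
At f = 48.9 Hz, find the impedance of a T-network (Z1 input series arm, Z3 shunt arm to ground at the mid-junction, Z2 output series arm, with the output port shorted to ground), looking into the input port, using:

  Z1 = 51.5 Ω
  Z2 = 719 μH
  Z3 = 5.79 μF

Step 1 — Angular frequency: ω = 2π·f = 2π·48.9 = 307.2 rad/s.
Step 2 — Component impedances:
  Z1: Z = R = 51.5 Ω
  Z2: Z = jωL = j·307.2·0.000719 = 0 + j0.2209 Ω
  Z3: Z = 1/(jωC) = -j/(ω·C) = 0 - j562.1 Ω
Step 3 — With the output port shorted to ground, the output series arm Z2 runs from the junction to ground; the shunt arm Z3 also runs from the junction to ground. They appear in parallel: Z3 || Z2 = 0 + j0.221 Ω.
Step 4 — Series with input arm Z1: Z_in = Z1 + (Z3 || Z2) = 51.5 + j0.221 Ω = 51.5∠0.2° Ω.

Z = 51.5 + j0.221 Ω = 51.5∠0.2° Ω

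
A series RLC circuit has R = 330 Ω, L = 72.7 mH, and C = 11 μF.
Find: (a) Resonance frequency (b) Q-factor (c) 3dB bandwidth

Step 1 — Resonance condition Im(Z)=0 gives ω₀ = 1/√(LC).
Step 2 — ω₀ = 1/√(0.0727·1.1e-05) = 1118 rad/s.
Step 3 — f₀ = ω₀/(2π) = 178 Hz.
Step 4 — Series Q: Q = ω₀L/R = 1118·0.0727/330 = 0.2464.
Step 5 — 3dB bandwidth: Δω = ω₀/Q = 4539 rad/s; BW = Δω/(2π) = 722.4 Hz.

(a) f₀ = 178 Hz  (b) Q = 0.2464  (c) BW = 722.4 Hz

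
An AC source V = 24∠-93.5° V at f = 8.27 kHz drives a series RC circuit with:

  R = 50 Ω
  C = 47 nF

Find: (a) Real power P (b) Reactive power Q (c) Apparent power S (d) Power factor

Step 1 — Angular frequency: ω = 2π·f = 2π·8270 = 5.196e+04 rad/s.
Step 2 — Component impedances:
  R: Z = R = 50 Ω
  C: Z = 1/(jωC) = -j/(ω·C) = 0 - j409.5 Ω
Step 3 — Series combination: Z_total = R + C = 50 - j409.5 Ω = 412.5∠-83.0° Ω.
Step 4 — Source phasor: V = 24∠-93.5° V = -1.465 - j23.96 V.
Step 5 — Current: I = V / Z = 0.05721 - j0.01056 A = 0.05818∠-10.5° A.
Step 6 — Complex power: S = V·I* = 0.1693 - j1.386 VA.
Step 7 — Real power: P = Re(S) = 0.1693 W.
Step 8 — Reactive power: Q = Im(S) = -1.386 VAR.
Step 9 — Apparent power: |S| = 1.396 VA.
Step 10 — Power factor: PF = P/|S| = 0.1212 (leading).

(a) P = 0.1693 W  (b) Q = -1.386 VAR  (c) S = 1.396 VA  (d) PF = 0.1212 (leading)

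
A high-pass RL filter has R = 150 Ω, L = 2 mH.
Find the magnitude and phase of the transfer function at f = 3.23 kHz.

Step 1 — Angular frequency: ω = 2π·3230 = 2.029e+04 rad/s.
Step 2 — Transfer function: H(jω) = jωL/(R + jωL).
Step 3 — Numerator jωL = j·40.59; denominator R + jωL = 150 + j40.59.
Step 4 — H = 0.06823 + j0.2521.
Step 5 — Magnitude: |H| = 0.2612 (-11.7 dB); phase: φ = 74.9°.

|H| = 0.2612 (-11.7 dB), φ = 74.9°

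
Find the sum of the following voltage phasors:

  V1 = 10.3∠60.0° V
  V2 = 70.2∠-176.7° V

Step 1 — Convert each phasor to rectangular form:
  V1 = 10.3·(cos(60.0°) + j·sin(60.0°)) = 5.15 + j8.92 V
  V2 = 70.2·(cos(-176.7°) + j·sin(-176.7°)) = -70.08 - j4.041 V
Step 2 — Sum components: V_total = -64.93 + j4.879 V.
Step 3 — Convert to polar: |V_total| = 65.12 V, ∠V_total = 175.7°.

V_total = 65.12∠175.7° V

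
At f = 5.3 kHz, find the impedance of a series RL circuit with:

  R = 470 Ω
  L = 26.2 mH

Step 1 — Angular frequency: ω = 2π·f = 2π·5300 = 3.33e+04 rad/s.
Step 2 — Component impedances:
  R: Z = R = 470 Ω
  L: Z = jωL = j·3.33e+04·0.0262 = 0 + j872.5 Ω
Step 3 — Series combination: Z_total = R + L = 470 + j872.5 Ω = 991∠61.7° Ω.

Z = 470 + j872.5 Ω = 991∠61.7° Ω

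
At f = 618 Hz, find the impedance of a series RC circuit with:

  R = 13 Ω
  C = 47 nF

Step 1 — Angular frequency: ω = 2π·f = 2π·618 = 3883 rad/s.
Step 2 — Component impedances:
  R: Z = R = 13 Ω
  C: Z = 1/(jωC) = -j/(ω·C) = 0 - j5479 Ω
Step 3 — Series combination: Z_total = R + C = 13 - j5479 Ω = 5479∠-89.9° Ω.

Z = 13 - j5479 Ω = 5479∠-89.9° Ω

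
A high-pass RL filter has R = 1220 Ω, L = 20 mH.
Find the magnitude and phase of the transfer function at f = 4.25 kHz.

Step 1 — Angular frequency: ω = 2π·4250 = 2.67e+04 rad/s.
Step 2 — Transfer function: H(jω) = jωL/(R + jωL).
Step 3 — Numerator jωL = j·534.1; denominator R + jωL = 1220 + j534.1.
Step 4 — H = 0.1608 + j0.3674.
Step 5 — Magnitude: |H| = 0.401 (-7.9 dB); phase: φ = 66.4°.

|H| = 0.401 (-7.9 dB), φ = 66.4°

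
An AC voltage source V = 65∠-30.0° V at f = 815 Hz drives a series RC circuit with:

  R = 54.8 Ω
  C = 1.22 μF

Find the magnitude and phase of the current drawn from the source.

Step 1 — Angular frequency: ω = 2π·f = 2π·815 = 5121 rad/s.
Step 2 — Component impedances:
  R: Z = R = 54.8 Ω
  C: Z = 1/(jωC) = -j/(ω·C) = 0 - j160.1 Ω
Step 3 — Series combination: Z_total = R + C = 54.8 - j160.1 Ω = 169.2∠-71.1° Ω.
Step 4 — Source phasor: V = 65∠-30.0° V = 56.29 - j32.5 V.
Step 5 — Ohm's law: I = V / Z_total = (56.29 - j32.5) / (54.8 - j160.1) = 0.2895 + j0.2526 A.
Step 6 — Convert to polar: |I| = 0.3842 A, ∠I = 41.1°.

I = 0.3842∠41.1° A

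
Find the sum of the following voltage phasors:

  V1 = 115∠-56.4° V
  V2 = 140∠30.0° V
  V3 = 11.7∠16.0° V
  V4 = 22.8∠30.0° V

Step 1 — Convert each phasor to rectangular form:
  V1 = 115·(cos(-56.4°) + j·sin(-56.4°)) = 63.64 - j95.79 V
  V2 = 140·(cos(30.0°) + j·sin(30.0°)) = 121.2 + j70 V
  V3 = 11.7·(cos(16.0°) + j·sin(16.0°)) = 11.25 + j3.225 V
  V4 = 22.8·(cos(30.0°) + j·sin(30.0°)) = 19.75 + j11.4 V
Step 2 — Sum components: V_total = 215.9 - j11.16 V.
Step 3 — Convert to polar: |V_total| = 216.2 V, ∠V_total = -3.0°.

V_total = 216.2∠-3.0° V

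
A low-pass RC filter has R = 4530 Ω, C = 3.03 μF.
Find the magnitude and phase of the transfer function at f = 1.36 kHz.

Step 1 — Angular frequency: ω = 2π·1360 = 8545 rad/s.
Step 2 — Transfer function: H(jω) = 1/(1 + jωRC).
Step 3 — Denominator: 1 + jωRC = 1 + j·8545·4530·3.03e-06 = 1 + j117.3.
Step 4 — H = 7.269e-05 - j0.008525.
Step 5 — Magnitude: |H| = 0.008526 (-41.4 dB); phase: φ = -89.5°.

|H| = 0.008526 (-41.4 dB), φ = -89.5°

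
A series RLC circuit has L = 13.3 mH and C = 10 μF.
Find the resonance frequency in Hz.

Step 1 — Resonance condition Im(Z)=0 gives ω₀ = 1/√(LC).
Step 2 — ω₀ = 1/√(0.0133·1e-05) = 2742 rad/s.
Step 3 — f₀ = ω₀/(2π) = 436.4 Hz.

f₀ = 436.4 Hz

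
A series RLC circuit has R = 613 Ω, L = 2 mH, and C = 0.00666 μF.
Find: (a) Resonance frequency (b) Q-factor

Step 1 — Resonance condition Im(Z)=0 gives ω₀ = 1/√(LC).
Step 2 — ω₀ = 1/√(0.002·6.66e-09) = 2.74e+05 rad/s.
Step 3 — f₀ = ω₀/(2π) = 4.361e+04 Hz.
Step 4 — Series Q: Q = ω₀L/R = 2.74e+05·0.002/613 = 0.894.

(a) f₀ = 4.361e+04 Hz  (b) Q = 0.894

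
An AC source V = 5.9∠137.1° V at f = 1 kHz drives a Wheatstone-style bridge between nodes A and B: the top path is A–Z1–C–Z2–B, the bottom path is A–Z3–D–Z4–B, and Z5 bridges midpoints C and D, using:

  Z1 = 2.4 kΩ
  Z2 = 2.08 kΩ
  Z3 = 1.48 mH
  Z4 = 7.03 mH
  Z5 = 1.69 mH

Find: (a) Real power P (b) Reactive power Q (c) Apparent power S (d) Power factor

Step 1 — Angular frequency: ω = 2π·f = 2π·1000 = 6283 rad/s.
Step 2 — Component impedances:
  Z1: Z = R = 2400 Ω
  Z2: Z = R = 2080 Ω
  Z3: Z = jωL = j·6283·0.00148 = 0 + j9.299 Ω
  Z4: Z = jωL = j·6283·0.00703 = 0 + j44.17 Ω
  Z5: Z = jωL = j·6283·0.00169 = 0 + j10.62 Ω
Step 3 — Bridge requires nodal analysis (the Z5 bridge couples midpoints C and D, so the two paths cannot be reduced to a simple series/parallel combination). Setting node B to ground and injecting 1 A at node A, the 3-node admittance system at A, C, D solves to V_A = Z_AB = 0.9734 + j53.45 Ω = 53.46∠89.0° Ω.
Step 4 — Source phasor: V = 5.9∠137.1° V = -4.322 + j4.016 V.
Step 5 — Current: I = V / Z = 0.07365 + j0.08221 A = 0.1104∠48.1° A.
Step 6 — Complex power: S = V·I* = 0.01186 + j0.6511 VA.
Step 7 — Real power: P = Re(S) = 0.01186 W.
Step 8 — Reactive power: Q = Im(S) = 0.6511 VAR.
Step 9 — Apparent power: |S| = 0.6512 VA.
Step 10 — Power factor: PF = P/|S| = 0.01821 (lagging).

(a) P = 0.01186 W  (b) Q = 0.6511 VAR  (c) S = 0.6512 VA  (d) PF = 0.01821 (lagging)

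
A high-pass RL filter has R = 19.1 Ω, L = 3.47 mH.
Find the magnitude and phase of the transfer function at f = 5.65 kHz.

Step 1 — Angular frequency: ω = 2π·5650 = 3.55e+04 rad/s.
Step 2 — Transfer function: H(jω) = jωL/(R + jωL).
Step 3 — Numerator jωL = j·123.2; denominator R + jωL = 19.1 + j123.2.
Step 4 — H = 0.9765 + j0.1514.
Step 5 — Magnitude: |H| = 0.9882 (-0.1 dB); phase: φ = 8.8°.

|H| = 0.9882 (-0.1 dB), φ = 8.8°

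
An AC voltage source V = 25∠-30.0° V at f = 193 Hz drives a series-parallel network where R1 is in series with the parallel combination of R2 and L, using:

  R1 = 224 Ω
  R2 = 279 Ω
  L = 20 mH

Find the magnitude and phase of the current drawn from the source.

Step 1 — Angular frequency: ω = 2π·f = 2π·193 = 1213 rad/s.
Step 2 — Component impedances:
  R1: Z = R = 224 Ω
  R2: Z = R = 279 Ω
  L: Z = jωL = j·1213·0.02 = 0 + j24.25 Ω
Step 3 — Parallel branch: R2 || L = 1/(1/R2 + 1/L) = 2.092 + j24.07 Ω.
Step 4 — Series with R1: Z_total = R1 + (R2 || L) = 226.1 + j24.07 Ω = 227.4∠6.1° Ω.
Step 5 — Source phasor: V = 25∠-30.0° V = 21.65 - j12.5 V.
Step 6 — Ohm's law: I = V / Z_total = (21.65 - j12.5) / (226.1 + j24.07) = 0.08887 - j0.06475 A.
Step 7 — Convert to polar: |I| = 0.11 A, ∠I = -36.1°.

I = 0.11∠-36.1° A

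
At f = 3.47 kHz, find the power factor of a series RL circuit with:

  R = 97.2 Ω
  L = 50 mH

Step 1 — Angular frequency: ω = 2π·f = 2π·3470 = 2.18e+04 rad/s.
Step 2 — Component impedances:
  R: Z = R = 97.2 Ω
  L: Z = jωL = j·2.18e+04·0.05 = 0 + j1090 Ω
Step 3 — Series combination: Z_total = R + L = 97.2 + j1090 Ω = 1094∠84.9° Ω.
Step 4 — Power factor: PF = cos(φ) = Re(Z)/|Z| = 97.2/1094.5 = 0.08881.
Step 5 — Type: Im(Z) = 1090 ⇒ lagging (phase φ = 84.9°).

PF = 0.08881 (lagging, φ = 84.9°)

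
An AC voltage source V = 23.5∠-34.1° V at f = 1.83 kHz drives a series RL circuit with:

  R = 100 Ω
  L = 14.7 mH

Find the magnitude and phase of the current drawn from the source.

Step 1 — Angular frequency: ω = 2π·f = 2π·1830 = 1.15e+04 rad/s.
Step 2 — Component impedances:
  R: Z = R = 100 Ω
  L: Z = jωL = j·1.15e+04·0.0147 = 0 + j169 Ω
Step 3 — Series combination: Z_total = R + L = 100 + j169 Ω = 196.4∠59.4° Ω.
Step 4 — Source phasor: V = 23.5∠-34.1° V = 19.46 - j13.18 V.
Step 5 — Ohm's law: I = V / Z_total = (19.46 - j13.18) / (100 + j169) = -0.007284 - j0.1194 A.
Step 6 — Convert to polar: |I| = 0.1197 A, ∠I = -93.5°.

I = 0.1197∠-93.5° A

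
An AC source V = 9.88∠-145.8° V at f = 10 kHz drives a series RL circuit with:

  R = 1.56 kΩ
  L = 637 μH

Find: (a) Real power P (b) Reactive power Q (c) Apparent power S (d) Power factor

Step 1 — Angular frequency: ω = 2π·f = 2π·1e+04 = 6.283e+04 rad/s.
Step 2 — Component impedances:
  R: Z = R = 1560 Ω
  L: Z = jωL = j·6.283e+04·0.000637 = 0 + j40.02 Ω
Step 3 — Series combination: Z_total = R + L = 1560 + j40.02 Ω = 1561∠1.5° Ω.
Step 4 — Source phasor: V = 9.88∠-145.8° V = -8.172 - j5.553 V.
Step 5 — Current: I = V / Z = -0.005326 - j0.003423 A = 0.006331∠-147.3° A.
Step 6 — Complex power: S = V·I* = 0.06253 + j0.001604 VA.
Step 7 — Real power: P = Re(S) = 0.06253 W.
Step 8 — Reactive power: Q = Im(S) = 0.001604 VAR.
Step 9 — Apparent power: |S| = 0.06255 VA.
Step 10 — Power factor: PF = P/|S| = 0.9997 (lagging).

(a) P = 0.06253 W  (b) Q = 0.001604 VAR  (c) S = 0.06255 VA  (d) PF = 0.9997 (lagging)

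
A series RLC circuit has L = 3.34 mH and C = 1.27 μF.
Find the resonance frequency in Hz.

Step 1 — Resonance condition Im(Z)=0 gives ω₀ = 1/√(LC).
Step 2 — ω₀ = 1/√(0.00334·1.27e-06) = 1.535e+04 rad/s.
Step 3 — f₀ = ω₀/(2π) = 2444 Hz.

f₀ = 2444 Hz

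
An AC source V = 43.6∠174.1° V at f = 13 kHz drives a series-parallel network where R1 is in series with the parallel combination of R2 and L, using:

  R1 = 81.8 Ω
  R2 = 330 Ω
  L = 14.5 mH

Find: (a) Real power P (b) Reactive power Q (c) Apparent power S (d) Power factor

Step 1 — Angular frequency: ω = 2π·f = 2π·1.3e+04 = 8.168e+04 rad/s.
Step 2 — Component impedances:
  R1: Z = R = 81.8 Ω
  R2: Z = R = 330 Ω
  L: Z = jωL = j·8.168e+04·0.0145 = 0 + j1184 Ω
Step 3 — Parallel branch: R2 || L = 1/(1/R2 + 1/L) = 306.2 + j85.32 Ω.
Step 4 — Series with R1: Z_total = R1 + (R2 || L) = 388 + j85.32 Ω = 397.3∠12.4° Ω.
Step 5 — Source phasor: V = 43.6∠174.1° V = -43.37 + j4.482 V.
Step 6 — Current: I = V / Z = -0.1042 + j0.03446 A = 0.1097∠161.7° A.
Step 7 — Complex power: S = V·I* = 4.673 + j1.028 VA.
Step 8 — Real power: P = Re(S) = 4.673 W.
Step 9 — Reactive power: Q = Im(S) = 1.028 VAR.
Step 10 — Apparent power: |S| = 4.785 VA.
Step 11 — Power factor: PF = P/|S| = 0.9767 (lagging).

(a) P = 4.673 W  (b) Q = 1.028 VAR  (c) S = 4.785 VA  (d) PF = 0.9767 (lagging)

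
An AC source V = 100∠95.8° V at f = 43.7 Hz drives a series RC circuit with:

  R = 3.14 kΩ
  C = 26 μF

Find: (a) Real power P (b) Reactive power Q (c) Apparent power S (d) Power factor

Step 1 — Angular frequency: ω = 2π·f = 2π·43.7 = 274.6 rad/s.
Step 2 — Component impedances:
  R: Z = R = 3140 Ω
  C: Z = 1/(jωC) = -j/(ω·C) = 0 - j140.1 Ω
Step 3 — Series combination: Z_total = R + C = 3140 - j140.1 Ω = 3143∠-2.6° Ω.
Step 4 — Source phasor: V = 100∠95.8° V = -10.11 + j99.49 V.
Step 5 — Current: I = V / Z = -0.004623 + j0.03148 A = 0.03182∠98.4° A.
Step 6 — Complex power: S = V·I* = 3.178 - j0.1418 VA.
Step 7 — Real power: P = Re(S) = 3.178 W.
Step 8 — Reactive power: Q = Im(S) = -0.1418 VAR.
Step 9 — Apparent power: |S| = 3.182 VA.
Step 10 — Power factor: PF = P/|S| = 0.999 (leading).

(a) P = 3.178 W  (b) Q = -0.1418 VAR  (c) S = 3.182 VA  (d) PF = 0.999 (leading)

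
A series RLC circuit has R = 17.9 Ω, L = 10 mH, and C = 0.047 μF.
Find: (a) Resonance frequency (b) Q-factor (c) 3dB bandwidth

Step 1 — Resonance: ω₀ = 1/√(LC) = 1/√(0.01·4.7e-08) = 4.613e+04 rad/s.
Step 2 — f₀ = ω₀/(2π) = 7341 Hz.
Step 3 — Series Q: Q = ω₀L/R = 4.613e+04·0.01/17.9 = 25.77.
Step 4 — Bandwidth: Δω = ω₀/Q = 1790 rad/s; BW = Δω/(2π) = 284.9 Hz.

(a) f₀ = 7341 Hz  (b) Q = 25.77  (c) BW = 284.9 Hz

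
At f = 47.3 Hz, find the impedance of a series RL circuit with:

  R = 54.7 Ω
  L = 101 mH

Step 1 — Angular frequency: ω = 2π·f = 2π·47.3 = 297.2 rad/s.
Step 2 — Component impedances:
  R: Z = R = 54.7 Ω
  L: Z = jωL = j·297.2·0.101 = 0 + j30.02 Ω
Step 3 — Series combination: Z_total = R + L = 54.7 + j30.02 Ω = 62.39∠28.8° Ω.

Z = 54.7 + j30.02 Ω = 62.39∠28.8° Ω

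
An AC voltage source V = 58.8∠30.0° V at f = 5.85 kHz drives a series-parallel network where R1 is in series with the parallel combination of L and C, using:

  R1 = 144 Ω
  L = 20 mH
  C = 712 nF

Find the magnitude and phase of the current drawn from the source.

Step 1 — Angular frequency: ω = 2π·f = 2π·5850 = 3.676e+04 rad/s.
Step 2 — Component impedances:
  R1: Z = R = 144 Ω
  L: Z = jωL = j·3.676e+04·0.02 = 0 + j735.1 Ω
  C: Z = 1/(jωC) = -j/(ω·C) = 0 - j38.21 Ω
Step 3 — Parallel branch: L || C = 1/(1/L + 1/C) = 0 - j40.31 Ω.
Step 4 — Series with R1: Z_total = R1 + (L || C) = 144 - j40.31 Ω = 149.5∠-15.6° Ω.
Step 5 — Source phasor: V = 58.8∠30.0° V = 50.92 + j29.4 V.
Step 6 — Ohm's law: I = V / Z_total = (50.92 + j29.4) / (144 - j40.31) = 0.2749 + j0.2811 A.
Step 7 — Convert to polar: |I| = 0.3932 A, ∠I = 45.6°.

I = 0.3932∠45.6° A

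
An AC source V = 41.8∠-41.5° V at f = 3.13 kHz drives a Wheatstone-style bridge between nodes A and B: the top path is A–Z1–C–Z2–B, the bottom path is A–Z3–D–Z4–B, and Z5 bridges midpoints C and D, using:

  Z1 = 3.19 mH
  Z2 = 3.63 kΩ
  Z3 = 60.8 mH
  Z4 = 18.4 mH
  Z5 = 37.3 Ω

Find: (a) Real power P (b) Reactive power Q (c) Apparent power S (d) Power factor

Step 1 — Angular frequency: ω = 2π·f = 2π·3130 = 1.967e+04 rad/s.
Step 2 — Component impedances:
  Z1: Z = jωL = j·1.967e+04·0.00319 = 0 + j62.74 Ω
  Z2: Z = R = 3630 Ω
  Z3: Z = jωL = j·1.967e+04·0.0608 = 0 + j1196 Ω
  Z4: Z = jωL = j·1.967e+04·0.0184 = 0 + j361.9 Ω
  Z5: Z = R = 37.3 Ω
Step 3 — Bridge requires nodal analysis (the Z5 bridge couples midpoints C and D, so the two paths cannot be reduced to a simple series/parallel combination). Setting node B to ground and injecting 1 A at node A, the 3-node admittance system at A, C, D solves to V_A = Z_AB = 68.18 + j412 Ω = 417.6∠80.6° Ω.
Step 4 — Source phasor: V = 41.8∠-41.5° V = 31.31 - j27.7 V.
Step 5 — Current: I = V / Z = -0.05319 - j0.08478 A = 0.1001∠-122.1° A.
Step 6 — Complex power: S = V·I* = 0.683 + j4.127 VA.
Step 7 — Real power: P = Re(S) = 0.683 W.
Step 8 — Reactive power: Q = Im(S) = 4.127 VAR.
Step 9 — Apparent power: |S| = 4.184 VA.
Step 10 — Power factor: PF = P/|S| = 0.1633 (lagging).

(a) P = 0.683 W  (b) Q = 4.127 VAR  (c) S = 4.184 VA  (d) PF = 0.1633 (lagging)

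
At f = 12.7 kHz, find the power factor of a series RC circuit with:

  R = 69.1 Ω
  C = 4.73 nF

Step 1 — Angular frequency: ω = 2π·f = 2π·1.27e+04 = 7.98e+04 rad/s.
Step 2 — Component impedances:
  R: Z = R = 69.1 Ω
  C: Z = 1/(jωC) = -j/(ω·C) = 0 - j2649 Ω
Step 3 — Series combination: Z_total = R + C = 69.1 - j2649 Ω = 2650∠-88.5° Ω.
Step 4 — Power factor: PF = cos(φ) = Re(Z)/|Z| = 69.1/2650.3 = 0.02607.
Step 5 — Type: Im(Z) = -2649 ⇒ leading (phase φ = -88.5°).

PF = 0.02607 (leading, φ = -88.5°)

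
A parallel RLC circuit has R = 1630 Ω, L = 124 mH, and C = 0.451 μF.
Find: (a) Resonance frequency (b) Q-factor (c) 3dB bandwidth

Step 1 — Resonance: ω₀ = 1/√(LC) = 1/√(0.124·4.51e-07) = 4229 rad/s.
Step 2 — f₀ = ω₀/(2π) = 673 Hz.
Step 3 — Parallel Q: Q = R/(ω₀L) = 1630/(4229·0.124) = 3.109.
Step 4 — Bandwidth: Δω = ω₀/Q = 1360 rad/s; BW = Δω/(2π) = 216.5 Hz.

(a) f₀ = 673 Hz  (b) Q = 3.109  (c) BW = 216.5 Hz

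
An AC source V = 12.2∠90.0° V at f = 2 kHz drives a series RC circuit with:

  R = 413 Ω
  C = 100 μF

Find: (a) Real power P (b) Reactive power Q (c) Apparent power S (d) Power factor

Step 1 — Angular frequency: ω = 2π·f = 2π·2000 = 1.257e+04 rad/s.
Step 2 — Component impedances:
  R: Z = R = 413 Ω
  C: Z = 1/(jωC) = -j/(ω·C) = 0 - j0.7958 Ω
Step 3 — Series combination: Z_total = R + C = 413 - j0.7958 Ω = 413∠-0.1° Ω.
Step 4 — Source phasor: V = 12.2∠90.0° V = 0 + j12.2 V.
Step 5 — Current: I = V / Z = -5.692e-05 + j0.02954 A = 0.02954∠90.1° A.
Step 6 — Complex power: S = V·I* = 0.3604 - j0.0006944 VA.
Step 7 — Real power: P = Re(S) = 0.3604 W.
Step 8 — Reactive power: Q = Im(S) = -0.0006944 VAR.
Step 9 — Apparent power: |S| = 0.3604 VA.
Step 10 — Power factor: PF = P/|S| = 1 (leading).

(a) P = 0.3604 W  (b) Q = -0.0006944 VAR  (c) S = 0.3604 VA  (d) PF = 1 (leading)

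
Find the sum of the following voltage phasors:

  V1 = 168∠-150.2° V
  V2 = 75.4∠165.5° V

Step 1 — Convert each phasor to rectangular form:
  V1 = 168·(cos(-150.2°) + j·sin(-150.2°)) = -145.8 - j83.49 V
  V2 = 75.4·(cos(165.5°) + j·sin(165.5°)) = -73 + j18.88 V
Step 2 — Sum components: V_total = -218.8 - j64.61 V.
Step 3 — Convert to polar: |V_total| = 228.1 V, ∠V_total = -163.5°.

V_total = 228.1∠-163.5° V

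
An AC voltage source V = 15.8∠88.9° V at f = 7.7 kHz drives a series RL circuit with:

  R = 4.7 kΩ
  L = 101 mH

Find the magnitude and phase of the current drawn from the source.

Step 1 — Angular frequency: ω = 2π·f = 2π·7700 = 4.838e+04 rad/s.
Step 2 — Component impedances:
  R: Z = R = 4700 Ω
  L: Z = jωL = j·4.838e+04·0.101 = 0 + j4886 Ω
Step 3 — Series combination: Z_total = R + L = 4700 + j4886 Ω = 6780∠46.1° Ω.
Step 4 — Source phasor: V = 15.8∠88.9° V = 0.3033 + j15.8 V.
Step 5 — Ohm's law: I = V / Z_total = (0.3033 + j15.8) / (4700 + j4886) = 0.00171 + j0.001583 A.
Step 6 — Convert to polar: |I| = 0.00233 A, ∠I = 42.8°.

I = 0.00233∠42.8° A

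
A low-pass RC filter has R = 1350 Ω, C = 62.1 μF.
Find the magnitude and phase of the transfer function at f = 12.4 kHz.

Step 1 — Angular frequency: ω = 2π·1.24e+04 = 7.791e+04 rad/s.
Step 2 — Transfer function: H(jω) = 1/(1 + jωRC).
Step 3 — Denominator: 1 + jωRC = 1 + j·7.791e+04·1350·6.21e-05 = 1 + j6532.
Step 4 — H = 2.344e-08 - j0.0001531.
Step 5 — Magnitude: |H| = 0.0001531 (-76.3 dB); phase: φ = -90.0°.

|H| = 0.0001531 (-76.3 dB), φ = -90.0°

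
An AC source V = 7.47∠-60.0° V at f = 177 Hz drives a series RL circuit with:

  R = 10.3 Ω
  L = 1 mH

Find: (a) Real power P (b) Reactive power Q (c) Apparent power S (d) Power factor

Step 1 — Angular frequency: ω = 2π·f = 2π·177 = 1112 rad/s.
Step 2 — Component impedances:
  R: Z = R = 10.3 Ω
  L: Z = jωL = j·1112·0.001 = 0 + j1.112 Ω
Step 3 — Series combination: Z_total = R + L = 10.3 + j1.112 Ω = 10.36∠6.2° Ω.
Step 4 — Source phasor: V = 7.47∠-60.0° V = 3.735 - j6.469 V.
Step 5 — Current: I = V / Z = 0.2914 - j0.6595 A = 0.7211∠-66.2° A.
Step 6 — Complex power: S = V·I* = 5.355 + j0.5782 VA.
Step 7 — Real power: P = Re(S) = 5.355 W.
Step 8 — Reactive power: Q = Im(S) = 0.5782 VAR.
Step 9 — Apparent power: |S| = 5.386 VA.
Step 10 — Power factor: PF = P/|S| = 0.9942 (lagging).

(a) P = 5.355 W  (b) Q = 0.5782 VAR  (c) S = 5.386 VA  (d) PF = 0.9942 (lagging)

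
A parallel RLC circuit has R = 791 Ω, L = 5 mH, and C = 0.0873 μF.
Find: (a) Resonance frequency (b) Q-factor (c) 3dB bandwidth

Step 1 — Resonance: ω₀ = 1/√(LC) = 1/√(0.005·8.73e-08) = 4.786e+04 rad/s.
Step 2 — f₀ = ω₀/(2π) = 7618 Hz.
Step 3 — Parallel Q: Q = R/(ω₀L) = 791/(4.786e+04·0.005) = 3.305.
Step 4 — Bandwidth: Δω = ω₀/Q = 1.448e+04 rad/s; BW = Δω/(2π) = 2305 Hz.

(a) f₀ = 7618 Hz  (b) Q = 3.305  (c) BW = 2305 Hz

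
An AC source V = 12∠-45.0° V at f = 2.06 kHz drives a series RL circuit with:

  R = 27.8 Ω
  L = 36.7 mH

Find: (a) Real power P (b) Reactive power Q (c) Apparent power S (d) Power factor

Step 1 — Angular frequency: ω = 2π·f = 2π·2060 = 1.294e+04 rad/s.
Step 2 — Component impedances:
  R: Z = R = 27.8 Ω
  L: Z = jωL = j·1.294e+04·0.0367 = 0 + j475 Ω
Step 3 — Series combination: Z_total = R + L = 27.8 + j475 Ω = 475.8∠86.7° Ω.
Step 4 — Source phasor: V = 12∠-45.0° V = 8.485 - j8.485 V.
Step 5 — Current: I = V / Z = -0.01676 - j0.01884 A = 0.02522∠-131.7° A.
Step 6 — Complex power: S = V·I* = 0.01768 + j0.3021 VA.
Step 7 — Real power: P = Re(S) = 0.01768 W.
Step 8 — Reactive power: Q = Im(S) = 0.3021 VAR.
Step 9 — Apparent power: |S| = 0.3026 VA.
Step 10 — Power factor: PF = P/|S| = 0.05842 (lagging).

(a) P = 0.01768 W  (b) Q = 0.3021 VAR  (c) S = 0.3026 VA  (d) PF = 0.05842 (lagging)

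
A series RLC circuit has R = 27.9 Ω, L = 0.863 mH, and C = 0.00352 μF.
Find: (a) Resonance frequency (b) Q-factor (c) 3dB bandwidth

Step 1 — Resonance: ω₀ = 1/√(LC) = 1/√(0.000863·3.52e-09) = 5.738e+05 rad/s.
Step 2 — f₀ = ω₀/(2π) = 9.132e+04 Hz.
Step 3 — Series Q: Q = ω₀L/R = 5.738e+05·0.000863/27.9 = 17.75.
Step 4 — Bandwidth: Δω = ω₀/Q = 3.233e+04 rad/s; BW = Δω/(2π) = 5145 Hz.

(a) f₀ = 9.132e+04 Hz  (b) Q = 17.75  (c) BW = 5145 Hz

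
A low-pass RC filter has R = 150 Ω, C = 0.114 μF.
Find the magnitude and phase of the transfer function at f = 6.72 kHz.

Step 1 — Angular frequency: ω = 2π·6720 = 4.222e+04 rad/s.
Step 2 — Transfer function: H(jω) = 1/(1 + jωRC).
Step 3 — Denominator: 1 + jωRC = 1 + j·4.222e+04·150·1.14e-07 = 1 + j0.722.
Step 4 — H = 0.6573 - j0.4746.
Step 5 — Magnitude: |H| = 0.8108 (-1.8 dB); phase: φ = -35.8°.

|H| = 0.8108 (-1.8 dB), φ = -35.8°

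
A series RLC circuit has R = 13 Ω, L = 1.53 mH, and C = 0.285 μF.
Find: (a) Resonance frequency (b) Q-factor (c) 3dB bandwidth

Step 1 — Resonance: ω₀ = 1/√(LC) = 1/√(0.00153·2.85e-07) = 4.789e+04 rad/s.
Step 2 — f₀ = ω₀/(2π) = 7622 Hz.
Step 3 — Series Q: Q = ω₀L/R = 4.789e+04·0.00153/13 = 5.636.
Step 4 — Bandwidth: Δω = ω₀/Q = 8497 rad/s; BW = Δω/(2π) = 1352 Hz.

(a) f₀ = 7622 Hz  (b) Q = 5.636  (c) BW = 1352 Hz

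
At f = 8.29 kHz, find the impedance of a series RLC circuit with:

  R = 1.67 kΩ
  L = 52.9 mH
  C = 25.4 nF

Step 1 — Angular frequency: ω = 2π·f = 2π·8290 = 5.209e+04 rad/s.
Step 2 — Component impedances:
  R: Z = R = 1670 Ω
  L: Z = jωL = j·5.209e+04·0.0529 = 0 + j2755 Ω
  C: Z = 1/(jωC) = -j/(ω·C) = 0 - j755.8 Ω
Step 3 — Series combination: Z_total = R + L + C = 1670 + j2000 Ω = 2605∠50.1° Ω.

Z = 1670 + j2000 Ω = 2605∠50.1° Ω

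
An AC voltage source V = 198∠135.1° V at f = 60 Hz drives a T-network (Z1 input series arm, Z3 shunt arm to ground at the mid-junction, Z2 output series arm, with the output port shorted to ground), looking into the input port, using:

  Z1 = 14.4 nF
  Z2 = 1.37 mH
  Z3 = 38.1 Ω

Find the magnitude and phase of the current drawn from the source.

Step 1 — Angular frequency: ω = 2π·f = 2π·60 = 377 rad/s.
Step 2 — Component impedances:
  Z1: Z = 1/(jωC) = -j/(ω·C) = 0 - j1.842e+05 Ω
  Z2: Z = jωL = j·377·0.00137 = 0 + j0.5165 Ω
  Z3: Z = R = 38.1 Ω
Step 3 — With the output port shorted to ground, the output series arm Z2 runs from the junction to ground; the shunt arm Z3 also runs from the junction to ground. They appear in parallel: Z3 || Z2 = 0.007 + j0.5164 Ω.
Step 4 — Series with input arm Z1: Z_in = Z1 + (Z3 || Z2) = 0.007 - j1.842e+05 Ω = 1.842e+05∠-90.0° Ω.
Step 5 — Source phasor: V = 198∠135.1° V = -140.3 + j139.8 V.
Step 6 — Ohm's law: I = V / Z_total = (-140.3 + j139.8) / (0.007 - j1.842e+05) = -0.0007587 - j0.0007614 A.
Step 7 — Convert to polar: |I| = 0.001075 A, ∠I = -134.9°.

I = 0.001075∠-134.9° A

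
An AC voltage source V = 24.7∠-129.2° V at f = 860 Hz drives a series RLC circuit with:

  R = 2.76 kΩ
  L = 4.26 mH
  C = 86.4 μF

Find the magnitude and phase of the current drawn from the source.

Step 1 — Angular frequency: ω = 2π·f = 2π·860 = 5404 rad/s.
Step 2 — Component impedances:
  R: Z = R = 2760 Ω
  L: Z = jωL = j·5404·0.00426 = 0 + j23.02 Ω
  C: Z = 1/(jωC) = -j/(ω·C) = 0 - j2.142 Ω
Step 3 — Series combination: Z_total = R + L + C = 2760 + j20.88 Ω = 2760∠0.4° Ω.
Step 4 — Source phasor: V = 24.7∠-129.2° V = -15.61 - j19.14 V.
Step 5 — Ohm's law: I = V / Z_total = (-15.61 - j19.14) / (2760 + j20.88) = -0.005708 - j0.006892 A.
Step 6 — Convert to polar: |I| = 0.008949 A, ∠I = -129.6°.

I = 0.008949∠-129.6° A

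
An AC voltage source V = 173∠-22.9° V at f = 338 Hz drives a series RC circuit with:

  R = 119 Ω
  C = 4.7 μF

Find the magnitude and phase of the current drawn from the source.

Step 1 — Angular frequency: ω = 2π·f = 2π·338 = 2124 rad/s.
Step 2 — Component impedances:
  R: Z = R = 119 Ω
  C: Z = 1/(jωC) = -j/(ω·C) = 0 - j100.2 Ω
Step 3 — Series combination: Z_total = R + C = 119 - j100.2 Ω = 155.6∠-40.1° Ω.
Step 4 — Source phasor: V = 173∠-22.9° V = 159.4 - j67.32 V.
Step 5 — Ohm's law: I = V / Z_total = (159.4 - j67.32) / (119 - j100.2) = 1.062 + j0.3288 A.
Step 6 — Convert to polar: |I| = 1.112 A, ∠I = 17.2°.

I = 1.112∠17.2° A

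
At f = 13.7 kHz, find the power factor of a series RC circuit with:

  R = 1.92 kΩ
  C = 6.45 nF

Step 1 — Angular frequency: ω = 2π·f = 2π·1.37e+04 = 8.608e+04 rad/s.
Step 2 — Component impedances:
  R: Z = R = 1920 Ω
  C: Z = 1/(jωC) = -j/(ω·C) = 0 - j1801 Ω
Step 3 — Series combination: Z_total = R + C = 1920 - j1801 Ω = 2633∠-43.2° Ω.
Step 4 — Power factor: PF = cos(φ) = Re(Z)/|Z| = 1920/2632.6 = 0.7293.
Step 5 — Type: Im(Z) = -1801 ⇒ leading (phase φ = -43.2°).

PF = 0.7293 (leading, φ = -43.2°)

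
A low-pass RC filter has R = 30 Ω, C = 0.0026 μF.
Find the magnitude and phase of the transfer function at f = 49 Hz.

Step 1 — Angular frequency: ω = 2π·49 = 307.9 rad/s.
Step 2 — Transfer function: H(jω) = 1/(1 + jωRC).
Step 3 — Denominator: 1 + jωRC = 1 + j·307.9·30·2.6e-09 = 1 + j2.401e-05.
Step 4 — H = 1 - j2.401e-05.
Step 5 — Magnitude: |H| = 1 (-0.0 dB); phase: φ = -0.0°.

|H| = 1 (-0.0 dB), φ = -0.0°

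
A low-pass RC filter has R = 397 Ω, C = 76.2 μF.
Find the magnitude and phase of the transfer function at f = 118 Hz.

Step 1 — Angular frequency: ω = 2π·118 = 741.4 rad/s.
Step 2 — Transfer function: H(jω) = 1/(1 + jωRC).
Step 3 — Denominator: 1 + jωRC = 1 + j·741.4·397·7.62e-05 = 1 + j22.43.
Step 4 — H = 0.001984 - j0.0445.
Step 5 — Magnitude: |H| = 0.04454 (-27.0 dB); phase: φ = -87.4°.

|H| = 0.04454 (-27.0 dB), φ = -87.4°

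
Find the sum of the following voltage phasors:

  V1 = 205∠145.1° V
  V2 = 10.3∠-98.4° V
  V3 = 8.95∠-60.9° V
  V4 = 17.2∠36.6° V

Step 1 — Convert each phasor to rectangular form:
  V1 = 205·(cos(145.1°) + j·sin(145.1°)) = -168.1 + j117.3 V
  V2 = 10.3·(cos(-98.4°) + j·sin(-98.4°)) = -1.505 - j10.19 V
  V3 = 8.95·(cos(-60.9°) + j·sin(-60.9°)) = 4.353 - j7.82 V
  V4 = 17.2·(cos(36.6°) + j·sin(36.6°)) = 13.81 + j10.26 V
Step 2 — Sum components: V_total = -151.5 + j109.5 V.
Step 3 — Convert to polar: |V_total| = 186.9 V, ∠V_total = 144.1°.

V_total = 186.9∠144.1° V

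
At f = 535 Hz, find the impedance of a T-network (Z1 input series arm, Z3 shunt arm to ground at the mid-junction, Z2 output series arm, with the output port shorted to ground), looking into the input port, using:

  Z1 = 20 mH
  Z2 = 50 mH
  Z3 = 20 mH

Step 1 — Angular frequency: ω = 2π·f = 2π·535 = 3362 rad/s.
Step 2 — Component impedances:
  Z1: Z = jωL = j·3362·0.02 = 0 + j67.23 Ω
  Z2: Z = jωL = j·3362·0.05 = 0 + j168.1 Ω
  Z3: Z = jωL = j·3362·0.02 = 0 + j67.23 Ω
Step 3 — With the output port shorted to ground, the output series arm Z2 runs from the junction to ground; the shunt arm Z3 also runs from the junction to ground. They appear in parallel: Z3 || Z2 = 0 + j48.02 Ω.
Step 4 — Series with input arm Z1: Z_in = Z1 + (Z3 || Z2) = 0 + j115.3 Ω = 115.3∠90.0° Ω.

Z = 0 + j115.3 Ω = 115.3∠90.0° Ω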